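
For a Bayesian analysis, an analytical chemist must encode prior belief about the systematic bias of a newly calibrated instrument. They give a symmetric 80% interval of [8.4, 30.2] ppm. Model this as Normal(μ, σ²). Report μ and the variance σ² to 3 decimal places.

A symmetric 80% interval runs μ ± z·σ with z = 1.282.
Half-width = 10.9, so σ = 10.9/1.282 = 8.5053 and σ² = 72.340.
μ is the interval midpoint, 19.300.

μ = 19.300, σ² = 72.340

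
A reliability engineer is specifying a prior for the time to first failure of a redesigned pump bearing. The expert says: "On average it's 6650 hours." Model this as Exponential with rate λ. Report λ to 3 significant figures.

λ ≈ 0.00015

Exponential mean = 1/λ, so λ = 1/6650.0 = 0.00015.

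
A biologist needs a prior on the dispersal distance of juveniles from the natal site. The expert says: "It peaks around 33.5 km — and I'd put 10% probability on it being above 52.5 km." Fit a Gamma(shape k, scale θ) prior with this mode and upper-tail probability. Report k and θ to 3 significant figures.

k ≈ 10.3, θ ≈ 3.61

Gamma(k,θ) with k>1 has mode (k−1)θ, so θ = 33.5/(k−1).
Need P(X < 52.5) = 0.9 with θ tied to k this way. Start at k = 2, θ = 33.5: P(X<52.5) ≈ 0.464.
Too low — raise k to concentrate. Iterating converges to k ≈ 10.3.
Then θ = 33.5/(10.3−1) ≈ 3.61.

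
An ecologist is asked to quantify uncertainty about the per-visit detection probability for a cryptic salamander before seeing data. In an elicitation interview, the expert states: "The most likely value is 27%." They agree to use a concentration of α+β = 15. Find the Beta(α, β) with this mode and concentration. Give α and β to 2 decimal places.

For α,β > 1 the Beta mode is (α−1)/(α+β−2). With α+β = 15, the mode is (α−1)/13.
Set (α−1)/13 = 0.27 → α = 1 + 0.27·13 = 4.51.
β = 15 − α = 10.49.

α = 4.51, β = 10.49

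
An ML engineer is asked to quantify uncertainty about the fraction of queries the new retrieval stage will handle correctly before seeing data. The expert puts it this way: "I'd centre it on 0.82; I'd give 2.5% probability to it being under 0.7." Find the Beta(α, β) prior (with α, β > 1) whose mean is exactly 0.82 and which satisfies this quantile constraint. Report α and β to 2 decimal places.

With mean 0.82 fixed, write α = 0.82s, β = 0.18s where s = α+β.
Need P(θ < 0.7) = 0.025 under Beta(0.82s, 0.18s). Normal approximation: (q−m)/√(m(1−m)/s) ≈ z_{0.025} = -1.96, so s ≈ 0.82·0.18·(-1.96)²/(0.7−0.82)² = 39.4.
At s = 39.4: P(θ<0.7) ≈ 0.036. Adjusting to match 0.025 gives s ≈ 47.36.
So α = 0.82·47.36 ≈ 38.84, β = 0.18·47.36 ≈ 8.53.

α ≈ 38.84, β ≈ 8.53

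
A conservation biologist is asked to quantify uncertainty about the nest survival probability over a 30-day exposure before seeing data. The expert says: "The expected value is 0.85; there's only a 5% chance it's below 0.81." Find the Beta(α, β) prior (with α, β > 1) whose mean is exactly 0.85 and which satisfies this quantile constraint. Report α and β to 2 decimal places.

α ≈ 198.45, β ≈ 35.02

With mean 0.85 fixed, write α = 0.85s, β = 0.15s where s = α+β.
Need P(θ < 0.81) = 0.05 under Beta(0.85s, 0.15s). Normal approximation: (q−m)/√(m(1−m)/s) ≈ z_{0.05} = -1.64, so s ≈ 0.85·0.15·(-1.64)²/(0.81−0.85)² = 215.6.
At s = 215.6: P(θ<0.81) ≈ 0.057. Adjusting to match 0.05 gives s ≈ 233.47.
So α = 0.85·233.47 ≈ 198.45, β = 0.15·233.47 ≈ 35.02.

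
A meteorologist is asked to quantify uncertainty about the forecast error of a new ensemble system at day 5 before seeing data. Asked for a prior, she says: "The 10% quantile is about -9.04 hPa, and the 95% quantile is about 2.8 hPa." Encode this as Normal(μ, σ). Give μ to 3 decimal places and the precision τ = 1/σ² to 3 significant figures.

μ = -3.855, τ = 0.0611

For Normal(μ,σ), the p-quantile is μ + z_p·σ. Here z_{0.1} = -1.282, z_{0.95} = 1.645.
So -9.04 = μ − 1.282σ and 2.8 = μ + 1.645σ.
Subtracting: σ = (2.8 − -9.04)/(1.645 − (-1.282)) = 4.046.
Then μ = -9.04 − (-1.282)·4.046 = -3.855.
Precision τ = 1/σ² = 1/4.046² = 0.0611.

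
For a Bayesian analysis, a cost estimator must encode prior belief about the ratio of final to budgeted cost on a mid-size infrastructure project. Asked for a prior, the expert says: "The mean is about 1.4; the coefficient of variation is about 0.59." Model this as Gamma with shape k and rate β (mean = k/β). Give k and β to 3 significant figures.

k ≈ 2.87, β ≈ 2.05

For Gamma(k, rate β): mean = k/β, variance = k/β², so CV = 1/√k.
CV = 0.59, hence k = 1/CV² = 2.87.
Then β = k/mean = 2.87/1.4 = 2.05.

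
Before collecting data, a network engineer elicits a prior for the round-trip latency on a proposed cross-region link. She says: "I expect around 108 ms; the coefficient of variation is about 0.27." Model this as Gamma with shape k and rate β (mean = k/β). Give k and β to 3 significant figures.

k ≈ 13.7, β ≈ 0.127

For Gamma(k, rate β): mean = k/β, variance = k/β², so CV = 1/√k.
CV = 0.27, hence k = 1/CV² = 13.7.
Then β = k/mean = 13.7/108 = 0.127.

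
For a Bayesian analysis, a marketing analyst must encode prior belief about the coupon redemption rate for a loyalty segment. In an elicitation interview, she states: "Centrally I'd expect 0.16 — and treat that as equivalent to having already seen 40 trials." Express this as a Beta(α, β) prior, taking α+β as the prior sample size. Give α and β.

α = 6.4, β = 33.6

Under the effective-sample-size interpretation, Beta(α, β) has prior mean α/(α+β) and prior sample size α+β.
So α+β = 40 and α/(α+β) = 0.16, giving α = 0.16·40 = 6.4 and β = 40 − 6.4 = 33.6.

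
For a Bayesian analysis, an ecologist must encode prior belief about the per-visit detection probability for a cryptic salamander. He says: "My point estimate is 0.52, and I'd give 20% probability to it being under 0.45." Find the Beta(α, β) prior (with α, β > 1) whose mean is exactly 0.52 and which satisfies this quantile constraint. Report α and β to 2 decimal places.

With mean 0.52 fixed, write α = 0.52s, β = 0.48s where s = α+β.
Need P(θ < 0.45) = 0.2 under Beta(0.52s, 0.48s). Normal approximation: (q−m)/√(m(1−m)/s) ≈ z_{0.2} = -0.842, so s ≈ 0.52·0.48·(-0.842)²/(0.45−0.52)² = 36.1.
At s = 36.1: P(θ<0.45) ≈ 0.200. Adjusting to match 0.2 gives s ≈ 36.11.
So α = 0.52·36.11 ≈ 18.78, β = 0.48·36.11 ≈ 17.33.

α ≈ 18.78, β ≈ 17.33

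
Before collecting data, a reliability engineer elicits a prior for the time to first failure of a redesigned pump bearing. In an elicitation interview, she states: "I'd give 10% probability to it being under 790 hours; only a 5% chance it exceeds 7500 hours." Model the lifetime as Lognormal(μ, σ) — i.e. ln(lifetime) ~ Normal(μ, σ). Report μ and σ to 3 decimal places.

If T ~ Lognormal(μ,σ) then ln T ~ Normal(μ,σ), so the p-quantile of ln T is μ + z_p·σ.
ln(790) = 6.672 and ln(7500) = 8.923; z_{0.1} = -1.282, z_{0.95} = 1.645.
σ = (8.923 − 6.672)/(1.645 − (-1.282)) = 0.769.
μ = 6.672 − (-1.282)·0.769 = 7.658.

μ ≈ 7.658, σ ≈ 0.769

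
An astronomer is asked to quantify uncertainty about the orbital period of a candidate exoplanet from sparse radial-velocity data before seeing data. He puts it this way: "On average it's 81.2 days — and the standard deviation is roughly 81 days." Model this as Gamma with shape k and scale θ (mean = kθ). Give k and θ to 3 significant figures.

k ≈ 1, θ ≈ 80.8

For Gamma(k, scale θ): mean = kθ, variance = kθ², so CV = 1/√k.
CV = SD/mean = 81/81.2 = 0.9975, hence k = 1/CV² = 1.
Then θ = mean/k = 81.2/1 = 80.8.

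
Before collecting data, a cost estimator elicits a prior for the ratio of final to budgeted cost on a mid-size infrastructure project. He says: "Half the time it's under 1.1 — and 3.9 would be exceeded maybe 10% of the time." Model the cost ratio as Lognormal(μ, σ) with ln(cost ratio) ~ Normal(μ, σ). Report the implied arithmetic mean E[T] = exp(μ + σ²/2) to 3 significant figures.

If T ~ Lognormal(μ,σ) then ln T ~ Normal(μ,σ), so the p-quantile of ln T is μ + z_p·σ.
ln(1.1) = 0.09531 and ln(3.9) = 1.361; z_{0.5} = 0, z_{0.9} = 1.282.
σ = (1.361 − 0.09531)/(1.282 − (0)) = 0.988.
μ = 0.09531 − (0)·0.988 = 0.095.
E[T] = exp(μ + σ²/2) = exp(0.095 + 0.4877) = 1.79.

E[T] ≈ 1.79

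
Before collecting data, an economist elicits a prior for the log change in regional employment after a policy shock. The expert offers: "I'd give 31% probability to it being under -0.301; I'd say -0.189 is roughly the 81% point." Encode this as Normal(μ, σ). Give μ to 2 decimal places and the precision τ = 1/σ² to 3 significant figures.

μ = -0.26, τ = 150

The p-quantile of Normal(μ,σ) is μ + z_p·σ, with z_{0.31} = -0.4959 and z_{0.81} = 0.8779.
Eliminate σ: μ = (z₂·x₁ − z₁·x₂)/(z₂ − z₁) = (0.8779·-0.301 − (-0.4959)·-0.189)/1.374 = -0.26.
Then σ = (x₂ − x₁)/(z₂ − z₁) = (-0.189 − -0.301)/1.374 = 0.08.
Precision τ = 1/σ² = 1/0.08153² = 150.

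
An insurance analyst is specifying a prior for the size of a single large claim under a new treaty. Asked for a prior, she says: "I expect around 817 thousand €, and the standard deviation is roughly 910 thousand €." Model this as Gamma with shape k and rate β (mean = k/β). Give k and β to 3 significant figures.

k ≈ 0.806, β ≈ 0.000987

For Gamma(k, rate β): mean = k/β, variance = k/β², so CV = 1/√k.
CV = SD/mean = 910/817 = 1.114, hence k = 1/CV² = 0.806.
Then β = k/mean = 0.806/817 = 0.000987.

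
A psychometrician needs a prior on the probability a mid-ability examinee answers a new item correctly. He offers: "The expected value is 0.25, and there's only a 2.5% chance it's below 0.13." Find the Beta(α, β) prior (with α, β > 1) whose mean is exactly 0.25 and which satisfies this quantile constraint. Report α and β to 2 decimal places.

α ≈ 9.93, β ≈ 29.78

With mean 0.25 fixed, write α = 0.25s, β = 0.75s where s = α+β.
Need P(θ < 0.13) = 0.025 under Beta(0.25s, 0.75s). Normal approximation: (q−m)/√(m(1−m)/s) ≈ z_{0.025} = -1.96, so s ≈ 0.25·0.75·(-1.96)²/(0.13−0.25)² = 50.0.
At s = 50.0: P(θ<0.13) ≈ 0.013. Adjusting to match 0.025 gives s ≈ 39.71.
So α = 0.25·39.71 ≈ 9.93, β = 0.75·39.71 ≈ 29.78.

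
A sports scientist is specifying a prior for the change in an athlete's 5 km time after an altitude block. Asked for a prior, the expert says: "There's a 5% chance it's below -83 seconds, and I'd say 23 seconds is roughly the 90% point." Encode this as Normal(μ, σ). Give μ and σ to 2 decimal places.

μ = -23.42, σ = 36.22

The p-quantile of Normal(μ,σ) is μ + z_p·σ, with z_{0.05} = -1.645 and z_{0.9} = 1.282.
Eliminate σ: μ = (z₂·x₁ − z₁·x₂)/(z₂ − z₁) = (1.282·-83 − (-1.645)·23)/2.926 = -23.42.
Then σ = (x₂ − x₁)/(z₂ − z₁) = (23 − -83)/2.926 = 36.22.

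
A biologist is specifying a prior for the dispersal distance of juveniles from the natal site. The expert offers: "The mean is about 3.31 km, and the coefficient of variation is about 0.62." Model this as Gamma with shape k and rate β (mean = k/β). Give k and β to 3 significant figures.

For Gamma(k, rate β): mean = k/β, variance = k/β², so CV = 1/√k.
CV = 0.62, hence k = 1/CV² = 2.6.
Then β = k/mean = 2.6/3.31 = 0.786.

k ≈ 2.6, β ≈ 0.786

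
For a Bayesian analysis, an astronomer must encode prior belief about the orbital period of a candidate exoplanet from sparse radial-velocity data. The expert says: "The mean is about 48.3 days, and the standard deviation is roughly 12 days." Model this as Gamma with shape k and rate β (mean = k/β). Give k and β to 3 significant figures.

For Gamma(k, rate β): mean = k/β, variance = k/β², so CV = 1/√k.
CV = SD/mean = 12/48.3 = 0.2484, hence k = 1/CV² = 16.2.
Then β = k/mean = 16.2/48.3 = 0.335.

k ≈ 16.2, β ≈ 0.335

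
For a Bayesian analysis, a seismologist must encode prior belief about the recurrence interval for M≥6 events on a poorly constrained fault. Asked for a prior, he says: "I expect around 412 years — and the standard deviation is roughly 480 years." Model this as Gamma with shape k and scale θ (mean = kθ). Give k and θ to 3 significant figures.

k ≈ 0.737, θ ≈ 559

For Gamma(k, scale θ): mean = kθ, variance = kθ², so CV = 1/√k.
CV = SD/mean = 480/412 = 1.165, hence k = 1/CV² = 0.737.
Then θ = mean/k = 412/0.737 = 559.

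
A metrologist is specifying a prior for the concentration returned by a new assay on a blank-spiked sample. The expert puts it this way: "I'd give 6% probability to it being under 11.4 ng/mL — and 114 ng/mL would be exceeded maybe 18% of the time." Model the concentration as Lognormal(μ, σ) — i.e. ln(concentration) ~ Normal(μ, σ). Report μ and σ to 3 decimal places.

μ ≈ 3.883, σ ≈ 0.932

If T ~ Lognormal(μ,σ) then ln T ~ Normal(μ,σ), so the p-quantile of ln T is μ + z_p·σ.
ln(11.4) = 2.434 and ln(114) = 4.736; z_{0.06} = -1.555, z_{0.82} = 0.9154.
σ = (4.736 − 2.434)/(0.9154 − (-1.555)) = 0.932.
μ = 2.434 − (-1.555)·0.932 = 3.883.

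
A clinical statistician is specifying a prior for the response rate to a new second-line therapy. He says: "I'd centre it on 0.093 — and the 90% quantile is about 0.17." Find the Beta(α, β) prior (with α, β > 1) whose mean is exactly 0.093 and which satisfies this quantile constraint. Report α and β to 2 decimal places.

With mean 0.093 fixed, write α = 0.093s, β = 0.907s where s = α+β.
Need P(θ < 0.17) = 0.9 under Beta(0.093s, 0.907s). Normal approximation: (q−m)/√(m(1−m)/s) ≈ z_{0.9} = 1.28, so s ≈ 0.093·0.907·(1.28)²/(0.17−0.093)² = 23.4.
At s = 23.4: P(θ<0.17) ≈ 0.893. Adjusting to match 0.9 gives s ≈ 25.50.
So α = 0.093·25.50 ≈ 2.37, β = 0.907·25.50 ≈ 23.12.

α ≈ 2.37, β ≈ 23.12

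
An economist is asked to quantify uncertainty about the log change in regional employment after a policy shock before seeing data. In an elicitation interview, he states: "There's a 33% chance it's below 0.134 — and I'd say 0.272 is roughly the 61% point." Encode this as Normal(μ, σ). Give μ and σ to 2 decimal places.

The p-quantile of Normal(μ,σ) is μ + z_p·σ, with z_{0.33} = -0.4399 and z_{0.61} = 0.2793.
Eliminate σ: μ = (z₂·x₁ − z₁·x₂)/(z₂ − z₁) = (0.2793·0.134 − (-0.4399)·0.272)/0.7192 = 0.22.
Then σ = (x₂ − x₁)/(z₂ − z₁) = (0.272 − 0.134)/0.7192 = 0.19.

μ = 0.22, σ = 0.19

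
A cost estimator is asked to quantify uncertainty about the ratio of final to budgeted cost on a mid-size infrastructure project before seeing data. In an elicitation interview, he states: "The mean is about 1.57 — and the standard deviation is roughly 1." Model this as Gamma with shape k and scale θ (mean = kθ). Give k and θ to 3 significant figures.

For Gamma(k, scale θ): mean = kθ, variance = kθ², so CV = 1/√k.
CV = SD/mean = 1/1.57 = 0.6369, hence k = 1/CV² = 2.46.
Then θ = mean/k = 1.57/2.46 = 0.637.

k ≈ 2.46, θ ≈ 0.637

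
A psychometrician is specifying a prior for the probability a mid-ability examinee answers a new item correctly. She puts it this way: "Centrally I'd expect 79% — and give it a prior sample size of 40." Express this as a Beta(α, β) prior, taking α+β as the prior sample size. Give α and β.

α = 31.6, β = 8.4

Under the effective-sample-size interpretation, Beta(α, β) has prior mean α/(α+β) and prior sample size α+β.
So α+β = 40 and α/(α+β) = 0.79, giving α = 0.79·40 = 31.6 and β = 40 − 31.6 = 8.4.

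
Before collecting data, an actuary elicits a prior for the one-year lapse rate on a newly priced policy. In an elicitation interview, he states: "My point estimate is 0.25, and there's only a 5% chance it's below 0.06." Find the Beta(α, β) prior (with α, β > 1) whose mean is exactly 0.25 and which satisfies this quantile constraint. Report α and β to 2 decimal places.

With mean 0.25 fixed, write α = 0.25s, β = 0.75s where s = α+β.
Need P(θ < 0.06) = 0.05 under Beta(0.25s, 0.75s). Normal approximation: (q−m)/√(m(1−m)/s) ≈ z_{0.05} = -1.64, so s ≈ 0.25·0.75·(-1.64)²/(0.06−0.25)² = 14.1.
At s = 14.1: P(θ<0.06) ≈ 0.016. Adjusting to match 0.05 gives s ≈ 8.90.
So α = 0.25·8.90 ≈ 2.23, β = 0.75·8.90 ≈ 6.68.

α ≈ 2.23, β ≈ 6.68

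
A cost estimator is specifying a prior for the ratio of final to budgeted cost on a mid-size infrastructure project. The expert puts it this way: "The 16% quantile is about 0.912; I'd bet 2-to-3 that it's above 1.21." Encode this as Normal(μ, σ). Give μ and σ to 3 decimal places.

μ = 1.149, σ = 0.239

The p-quantile of Normal(μ,σ) is μ + z_p·σ, with z_{0.16} = -0.9945 and z_{0.6} = 0.2533.
Eliminate σ: μ = (z₂·x₁ − z₁·x₂)/(z₂ − z₁) = (0.2533·0.912 − (-0.9945)·1.21)/1.248 = 1.149.
Then σ = (x₂ − x₁)/(z₂ − z₁) = (1.21 − 0.912)/1.248 = 0.239.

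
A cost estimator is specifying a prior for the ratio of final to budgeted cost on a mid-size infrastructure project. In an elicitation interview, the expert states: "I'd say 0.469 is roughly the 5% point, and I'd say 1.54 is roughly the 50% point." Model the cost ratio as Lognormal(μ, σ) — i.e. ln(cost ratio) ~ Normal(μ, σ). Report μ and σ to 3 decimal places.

μ ≈ 0.432, σ ≈ 0.723

If T ~ Lognormal(μ,σ) then ln T ~ Normal(μ,σ), so the p-quantile of ln T is μ + z_p·σ.
ln(0.469) = -0.7572 and ln(1.54) = 0.4318; z_{0.05} = -1.645, z_{0.5} = 0.
σ = (0.4318 − -0.7572)/(0 − (-1.645)) = 0.723.
μ = -0.7572 − (-1.645)·0.723 = 0.432.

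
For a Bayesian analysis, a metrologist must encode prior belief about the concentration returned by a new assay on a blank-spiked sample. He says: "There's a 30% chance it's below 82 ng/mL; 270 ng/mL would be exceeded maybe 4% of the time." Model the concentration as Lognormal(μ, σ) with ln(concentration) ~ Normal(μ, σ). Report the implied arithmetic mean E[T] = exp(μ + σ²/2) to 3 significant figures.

If T ~ Lognormal(μ,σ) then ln T ~ Normal(μ,σ), so the p-quantile of ln T is μ + z_p·σ.
ln(82) = 4.407 and ln(270) = 5.598; z_{0.3} = -0.5244, z_{0.96} = 1.751.
σ = (5.598 − 4.407)/(1.751 − (-0.5244)) = 0.524.
μ = 4.407 − (-0.5244)·0.524 = 4.681.
E[T] = exp(μ + σ²/2) = exp(4.681 + 0.1372) = 124 ng/mL.

E[T] ≈ 124 ng/mL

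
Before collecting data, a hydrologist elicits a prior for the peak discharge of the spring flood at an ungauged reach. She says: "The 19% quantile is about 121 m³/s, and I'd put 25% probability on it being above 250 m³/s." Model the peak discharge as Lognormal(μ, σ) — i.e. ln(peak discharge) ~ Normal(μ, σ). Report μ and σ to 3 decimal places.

μ ≈ 5.206, σ ≈ 0.467

If T ~ Lognormal(μ,σ) then ln T ~ Normal(μ,σ), so the p-quantile of ln T is μ + z_p·σ.
ln(121) = 4.796 and ln(250) = 5.521; z_{0.19} = -0.8779, z_{0.75} = 0.6745.
σ = (5.521 − 4.796)/(0.6745 − (-0.8779)) = 0.467.
μ = 4.796 − (-0.8779)·0.467 = 5.206.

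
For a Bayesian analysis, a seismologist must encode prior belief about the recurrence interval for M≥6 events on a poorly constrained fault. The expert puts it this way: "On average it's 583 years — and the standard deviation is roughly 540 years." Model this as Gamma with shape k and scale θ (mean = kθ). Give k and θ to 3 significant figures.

k ≈ 1.17, θ ≈ 500

For Gamma(k, scale θ): mean = kθ, variance = kθ², so CV = 1/√k.
CV = SD/mean = 540/583 = 0.9262, hence k = 1/CV² = 1.17.
Then θ = mean/k = 583/1.17 = 500.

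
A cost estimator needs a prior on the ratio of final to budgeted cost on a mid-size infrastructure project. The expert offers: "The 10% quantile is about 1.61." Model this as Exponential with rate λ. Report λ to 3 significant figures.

λ ≈ 0.0654

P(T < 1.61) = 1 − e^(−λ·1.61) = 0.1, so λ = −ln(1−0.1)/1.61 = −ln(0.9)/1.61 = 0.0654.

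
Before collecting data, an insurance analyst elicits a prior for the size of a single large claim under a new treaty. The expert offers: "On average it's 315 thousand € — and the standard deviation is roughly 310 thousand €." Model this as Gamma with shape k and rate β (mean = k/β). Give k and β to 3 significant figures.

k ≈ 1.03, β ≈ 0.00328

For Gamma(k, rate β): mean = k/β, variance = k/β², so CV = 1/√k.
CV = SD/mean = 310/315 = 0.9841, hence k = 1/CV² = 1.03.
Then β = k/mean = 1.03/315 = 0.00328.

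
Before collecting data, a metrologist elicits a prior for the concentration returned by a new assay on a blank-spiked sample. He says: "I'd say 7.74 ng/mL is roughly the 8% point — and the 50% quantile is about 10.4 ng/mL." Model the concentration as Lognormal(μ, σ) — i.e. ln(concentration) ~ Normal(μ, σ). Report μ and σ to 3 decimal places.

If T ~ Lognormal(μ,σ) then ln T ~ Normal(μ,σ), so the p-quantile of ln T is μ + z_p·σ.
ln(7.74) = 2.046 and ln(10.4) = 2.342; z_{0.08} = -1.405, z_{0.5} = 0.
σ = (2.342 − 2.046)/(0 − (-1.405)) = 0.210.
μ = 2.046 − (-1.405)·0.210 = 2.342.

μ ≈ 2.342, σ ≈ 0.210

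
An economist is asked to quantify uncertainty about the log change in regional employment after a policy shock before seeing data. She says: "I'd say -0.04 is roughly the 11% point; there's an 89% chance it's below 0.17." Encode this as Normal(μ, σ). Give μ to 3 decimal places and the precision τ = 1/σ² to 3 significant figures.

For Normal(μ,σ), the p-quantile is μ + z_p·σ. Here z_{0.11} = -1.227, z_{0.89} = 1.227.
So -0.04 = μ − 1.227σ and 0.17 = μ + 1.227σ.
Subtracting: σ = (0.17 − -0.04)/(1.227 − (-1.227)) = 0.086.
Then μ = -0.04 − (-1.227)·0.086 = 0.065.
Precision τ = 1/σ² = 1/0.08561² = 136.

μ = 0.065, τ = 136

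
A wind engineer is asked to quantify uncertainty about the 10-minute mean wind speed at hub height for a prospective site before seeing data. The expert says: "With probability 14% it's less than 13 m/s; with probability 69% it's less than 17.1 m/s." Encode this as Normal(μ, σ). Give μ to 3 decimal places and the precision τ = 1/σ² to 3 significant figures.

For Normal(μ,σ), the p-quantile is μ + z_p·σ. Here z_{0.14} = -1.08, z_{0.69} = 0.4959.
So 13 = μ − 1.08σ and 17.1 = μ + 0.4959σ.
Subtracting: σ = (17.1 − 13)/(0.4959 − (-1.08)) = 2.601.
Then μ = 13 − (-1.08)·2.601 = 15.810.
Precision τ = 1/σ² = 1/2.601² = 0.148.

μ = 15.810, τ = 0.148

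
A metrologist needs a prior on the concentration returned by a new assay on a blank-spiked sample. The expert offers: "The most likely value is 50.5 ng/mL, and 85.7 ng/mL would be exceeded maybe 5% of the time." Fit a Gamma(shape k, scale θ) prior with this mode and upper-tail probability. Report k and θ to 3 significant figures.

Gamma(k,θ) with k>1 has mode (k−1)θ, so θ = 50.5/(k−1).
Need P(X < 85.7) = 0.95 with θ tied to k this way. Start at k = 2, θ = 50.5: P(X<85.7) ≈ 0.506.
Too low — raise k to concentrate. Iterating converges to k ≈ 11.
Then θ = 50.5/(11−1) ≈ 5.06.

k ≈ 11, θ ≈ 5.06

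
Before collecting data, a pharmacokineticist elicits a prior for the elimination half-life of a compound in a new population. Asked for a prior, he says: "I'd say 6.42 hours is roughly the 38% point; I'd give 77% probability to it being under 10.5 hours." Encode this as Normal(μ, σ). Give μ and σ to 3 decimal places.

μ = 7.613, σ = 3.907

For Normal(μ,σ), the p-quantile is μ + z_p·σ. Here z_{0.38} = -0.3055, z_{0.77} = 0.7388.
So 6.42 = μ − 0.3055σ and 10.5 = μ + 0.7388σ.
Subtracting: σ = (10.5 − 6.42)/(0.7388 − (-0.3055)) = 3.907.
Then μ = 6.42 − (-0.3055)·3.907 = 7.613.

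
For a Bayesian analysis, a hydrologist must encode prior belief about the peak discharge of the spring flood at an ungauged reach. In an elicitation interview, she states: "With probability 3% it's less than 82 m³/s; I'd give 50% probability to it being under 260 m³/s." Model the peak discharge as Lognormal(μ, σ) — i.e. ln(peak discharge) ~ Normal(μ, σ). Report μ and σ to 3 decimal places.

If T ~ Lognormal(μ,σ) then ln T ~ Normal(μ,σ), so the p-quantile of ln T is μ + z_p·σ.
ln(82) = 4.407 and ln(260) = 5.561; z_{0.03} = -1.881, z_{0.5} = 0.
σ = (5.561 − 4.407)/(0 − (-1.881)) = 0.614.
μ = 4.407 − (-1.881)·0.614 = 5.561.

μ ≈ 5.561, σ ≈ 0.614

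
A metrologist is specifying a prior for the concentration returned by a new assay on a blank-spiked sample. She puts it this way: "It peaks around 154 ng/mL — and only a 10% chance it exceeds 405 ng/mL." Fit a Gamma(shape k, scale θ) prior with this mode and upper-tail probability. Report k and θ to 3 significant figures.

k ≈ 3.05, θ ≈ 75.1

Gamma(k,θ) with k>1 has mode (k−1)θ, so θ = 154/(k−1).
Need P(X < 405) = 0.9 with θ tied to k this way. Start at k = 2, θ = 154: P(X<405) ≈ 0.738.
Too low — raise k to concentrate. Iterating converges to k ≈ 3.05.
Then θ = 154/(3.05−1) ≈ 75.1.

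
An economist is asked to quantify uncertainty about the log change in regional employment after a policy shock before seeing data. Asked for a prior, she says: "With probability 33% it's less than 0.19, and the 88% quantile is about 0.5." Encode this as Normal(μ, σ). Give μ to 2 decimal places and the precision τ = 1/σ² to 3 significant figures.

μ = 0.27, τ = 27.1

For Normal(μ,σ), the p-quantile is μ + z_p·σ. Here z_{0.33} = -0.4399, z_{0.88} = 1.175.
So 0.19 = μ − 0.4399σ and 0.5 = μ + 1.175σ.
Subtracting: σ = (0.5 − 0.19)/(1.175 − (-0.4399)) = 0.19.
Then μ = 0.19 − (-0.4399)·0.19 = 0.27.
Precision τ = 1/σ² = 1/0.192² = 27.1.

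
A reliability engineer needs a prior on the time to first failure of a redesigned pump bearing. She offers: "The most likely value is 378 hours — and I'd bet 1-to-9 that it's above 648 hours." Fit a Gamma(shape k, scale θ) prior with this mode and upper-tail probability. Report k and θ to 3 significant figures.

k ≈ 7.52, θ ≈ 58

Gamma(k,θ) with k>1 has mode (k−1)θ, so θ = 378/(k−1).
Need P(X < 648) = 0.9 with θ tied to k this way. Start at k = 2, θ = 378: P(X<648) ≈ 0.511.
Too low — raise k to concentrate. Iterating converges to k ≈ 7.52.
Then θ = 378/(7.52−1) ≈ 58.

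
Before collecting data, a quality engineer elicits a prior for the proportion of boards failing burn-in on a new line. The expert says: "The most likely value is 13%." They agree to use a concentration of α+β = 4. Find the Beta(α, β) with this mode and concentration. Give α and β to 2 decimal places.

For α,β > 1 the Beta mode is (α−1)/(α+β−2). With α+β = 4, the mode is (α−1)/2.
Set (α−1)/2 = 0.13 → α = 1 + 0.13·2 = 1.26.
β = 4 − α = 2.74.

α = 1.26, β = 2.74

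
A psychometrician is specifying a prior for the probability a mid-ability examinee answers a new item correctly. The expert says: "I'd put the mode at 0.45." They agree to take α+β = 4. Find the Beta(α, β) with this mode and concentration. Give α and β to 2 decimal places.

α = 1.90, β = 2.10

For α,β > 1 the Beta mode is (α−1)/(α+β−2). With α+β = 4, the mode is (α−1)/2.
Set (α−1)/2 = 0.45 → α = 1 + 0.45·2 = 1.90.
β = 4 − α = 2.10.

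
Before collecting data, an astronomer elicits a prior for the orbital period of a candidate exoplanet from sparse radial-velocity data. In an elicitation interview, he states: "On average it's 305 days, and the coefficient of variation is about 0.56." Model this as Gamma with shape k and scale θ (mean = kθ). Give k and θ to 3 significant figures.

For Gamma(k, scale θ): mean = kθ, variance = kθ², so CV = 1/√k.
CV = 0.56, hence k = 1/CV² = 3.19.
Then θ = mean/k = 305/3.19 = 95.6.

k ≈ 3.19, θ ≈ 95.6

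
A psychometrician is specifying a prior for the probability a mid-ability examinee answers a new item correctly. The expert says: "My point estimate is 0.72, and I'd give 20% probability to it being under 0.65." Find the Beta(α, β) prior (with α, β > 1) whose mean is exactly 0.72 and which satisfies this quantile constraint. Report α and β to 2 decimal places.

α ≈ 19.98, β ≈ 7.77

With mean 0.72 fixed, write α = 0.72s, β = 0.28s where s = α+β.
Need P(θ < 0.65) = 0.2 under Beta(0.72s, 0.28s). Normal approximation: (q−m)/√(m(1−m)/s) ≈ z_{0.2} = -0.842, so s ≈ 0.72·0.28·(-0.842)²/(0.65−0.72)² = 29.1.
At s = 29.1: P(θ<0.65) ≈ 0.195. Adjusting to match 0.2 gives s ≈ 27.76.
So α = 0.72·27.76 ≈ 19.98, β = 0.28·27.76 ≈ 7.77.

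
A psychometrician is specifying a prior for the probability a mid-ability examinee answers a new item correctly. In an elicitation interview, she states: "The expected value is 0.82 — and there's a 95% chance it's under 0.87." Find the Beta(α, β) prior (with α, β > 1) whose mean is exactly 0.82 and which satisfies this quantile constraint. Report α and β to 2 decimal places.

α ≈ 117.33, β ≈ 25.76

With mean 0.82 fixed, write α = 0.82s, β = 0.18s where s = α+β.
Need P(θ < 0.87) = 0.95 under Beta(0.82s, 0.18s). Normal approximation: (q−m)/√(m(1−m)/s) ≈ z_{0.95} = 1.64, so s ≈ 0.82·0.18·(1.64)²/(0.87−0.82)² = 159.7.
At s = 159.7: P(θ<0.87) ≈ 0.959. Adjusting to match 0.95 gives s ≈ 143.09.
So α = 0.82·143.09 ≈ 117.33, β = 0.18·143.09 ≈ 25.76.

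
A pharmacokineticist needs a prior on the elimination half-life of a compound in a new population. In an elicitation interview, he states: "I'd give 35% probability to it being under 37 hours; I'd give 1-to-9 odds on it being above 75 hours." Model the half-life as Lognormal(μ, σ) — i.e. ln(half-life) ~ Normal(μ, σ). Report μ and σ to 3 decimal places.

μ ≈ 3.774, σ ≈ 0.424

If T ~ Lognormal(μ,σ) then ln T ~ Normal(μ,σ), so the p-quantile of ln T is μ + z_p·σ.
ln(37) = 3.611 and ln(75) = 4.317; z_{0.35} = -0.3853, z_{0.9} = 1.282.
σ = (4.317 − 3.611)/(1.282 − (-0.3853)) = 0.424.
μ = 3.611 − (-0.3853)·0.424 = 3.774.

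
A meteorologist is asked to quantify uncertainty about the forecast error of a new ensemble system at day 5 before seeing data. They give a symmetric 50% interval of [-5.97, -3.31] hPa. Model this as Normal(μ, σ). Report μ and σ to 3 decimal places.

A symmetric 50% interval runs μ ± z·σ with z = 0.6745.
Half-width = 1.33, so σ = 1.33/0.6745 = 1.972.
μ is the interval midpoint, -4.640.

μ = -4.640, σ = 1.972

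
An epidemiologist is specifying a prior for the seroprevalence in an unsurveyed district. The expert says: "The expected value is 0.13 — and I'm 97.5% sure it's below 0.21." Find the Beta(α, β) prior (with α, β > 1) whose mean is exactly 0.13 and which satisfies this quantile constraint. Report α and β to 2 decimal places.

α ≈ 10.74, β ≈ 71.86

With mean 0.13 fixed, write α = 0.13s, β = 0.87s where s = α+β.
Need P(θ < 0.21) = 0.975 under Beta(0.13s, 0.87s). Normal approximation: (q−m)/√(m(1−m)/s) ≈ z_{0.975} = 1.96, so s ≈ 0.13·0.87·(1.96)²/(0.21−0.13)² = 67.9.
At s = 67.9: P(θ<0.21) ≈ 0.963. Adjusting to match 0.975 gives s ≈ 82.59.
So α = 0.13·82.59 ≈ 10.74, β = 0.87·82.59 ≈ 71.86.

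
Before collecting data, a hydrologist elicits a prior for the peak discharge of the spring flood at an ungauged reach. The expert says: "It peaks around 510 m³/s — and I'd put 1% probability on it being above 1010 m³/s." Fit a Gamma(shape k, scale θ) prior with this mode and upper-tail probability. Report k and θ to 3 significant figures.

k ≈ 11.5, θ ≈ 48.4

Gamma(k,θ) with k>1 has mode (k−1)θ, so θ = 510/(k−1).
Need P(X < 1010) = 0.99 with θ tied to k this way. Start at k = 2, θ = 510: P(X<1010) ≈ 0.589.
Too low — raise k to concentrate. Iterating converges to k ≈ 11.5.
Then θ = 510/(11.5−1) ≈ 48.4.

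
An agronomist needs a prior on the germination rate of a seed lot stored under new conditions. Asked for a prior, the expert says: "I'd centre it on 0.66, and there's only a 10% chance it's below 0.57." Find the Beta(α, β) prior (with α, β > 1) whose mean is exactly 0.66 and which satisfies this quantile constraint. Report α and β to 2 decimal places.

With mean 0.66 fixed, write α = 0.66s, β = 0.34s where s = α+β.
Need P(θ < 0.57) = 0.1 under Beta(0.66s, 0.34s). Normal approximation: (q−m)/√(m(1−m)/s) ≈ z_{0.1} = -1.28, so s ≈ 0.66·0.34·(-1.28)²/(0.57−0.66)² = 45.5.
At s = 45.5: P(θ<0.57) ≈ 0.103. Adjusting to match 0.1 gives s ≈ 46.60.
So α = 0.66·46.60 ≈ 30.76, β = 0.34·46.60 ≈ 15.85.

α ≈ 30.76, β ≈ 15.85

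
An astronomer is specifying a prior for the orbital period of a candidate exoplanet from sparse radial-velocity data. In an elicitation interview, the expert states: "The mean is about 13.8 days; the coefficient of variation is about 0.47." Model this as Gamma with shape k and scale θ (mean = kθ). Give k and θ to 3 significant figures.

For Gamma(k, scale θ): mean = kθ, variance = kθ², so CV = 1/√k.
CV = 0.47, hence k = 1/CV² = 4.53.
Then θ = mean/k = 13.8/4.53 = 3.05.

k ≈ 4.53, θ ≈ 3.05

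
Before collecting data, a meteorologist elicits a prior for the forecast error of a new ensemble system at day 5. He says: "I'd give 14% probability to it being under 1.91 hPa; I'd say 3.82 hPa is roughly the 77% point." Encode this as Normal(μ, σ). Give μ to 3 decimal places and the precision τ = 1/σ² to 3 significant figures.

For Normal(μ,σ), the p-quantile is μ + z_p·σ. Here z_{0.14} = -1.08, z_{0.77} = 0.7388.
So 1.91 = μ − 1.08σ and 3.82 = μ + 0.7388σ.
Subtracting: σ = (3.82 − 1.91)/(0.7388 − (-1.08)) = 1.050.
Then μ = 1.91 − (-1.08)·1.050 = 3.044.
Precision τ = 1/σ² = 1/1.05² = 0.907.

μ = 3.044, τ = 0.907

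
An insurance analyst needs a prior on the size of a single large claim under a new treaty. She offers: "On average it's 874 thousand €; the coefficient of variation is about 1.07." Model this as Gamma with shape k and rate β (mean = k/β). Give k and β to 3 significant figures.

For Gamma(k, rate β): mean = k/β, variance = k/β², so CV = 1/√k.
CV = 1.07, hence k = 1/CV² = 0.873.
Then β = k/mean = 0.873/874 = 0.000999.

k ≈ 0.873, β ≈ 0.000999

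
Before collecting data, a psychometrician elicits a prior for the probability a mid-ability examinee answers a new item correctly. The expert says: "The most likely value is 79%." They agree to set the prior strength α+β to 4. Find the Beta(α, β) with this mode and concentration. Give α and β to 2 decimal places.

α = 2.58, β = 1.42

For α,β > 1 the Beta mode is (α−1)/(α+β−2). With α+β = 4, the mode is (α−1)/2.
Set (α−1)/2 = 0.79 → α = 1 + 0.79·2 = 2.58.
β = 4 − α = 1.42.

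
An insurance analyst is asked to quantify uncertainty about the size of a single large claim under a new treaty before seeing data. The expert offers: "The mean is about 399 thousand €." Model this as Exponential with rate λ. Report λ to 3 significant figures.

λ ≈ 0.00251

Exponential mean = 1/λ, so λ = 1/399.0 = 0.00251.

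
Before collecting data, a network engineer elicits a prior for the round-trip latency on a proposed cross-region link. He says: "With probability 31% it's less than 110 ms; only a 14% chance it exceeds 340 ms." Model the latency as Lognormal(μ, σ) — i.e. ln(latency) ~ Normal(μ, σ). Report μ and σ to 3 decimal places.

μ ≈ 5.055, σ ≈ 0.716

If T ~ Lognormal(μ,σ) then ln T ~ Normal(μ,σ), so the p-quantile of ln T is μ + z_p·σ.
ln(110) = 4.7 and ln(340) = 5.829; z_{0.31} = -0.4959, z_{0.86} = 1.08.
σ = (5.829 − 4.7)/(1.08 − (-0.4959)) = 0.716.
μ = 4.7 − (-0.4959)·0.716 = 5.055.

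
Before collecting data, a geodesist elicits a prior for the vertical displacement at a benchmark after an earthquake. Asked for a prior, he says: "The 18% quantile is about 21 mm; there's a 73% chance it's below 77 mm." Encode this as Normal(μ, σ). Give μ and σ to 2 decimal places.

μ = 54.54, σ = 36.64

The p-quantile of Normal(μ,σ) is μ + z_p·σ, with z_{0.18} = -0.9154 and z_{0.73} = 0.6128.
Eliminate σ: μ = (z₂·x₁ − z₁·x₂)/(z₂ − z₁) = (0.6128·21 − (-0.9154)·77)/1.528 = 54.54.
Then σ = (x₂ − x₁)/(z₂ − z₁) = (77 − 21)/1.528 = 36.64.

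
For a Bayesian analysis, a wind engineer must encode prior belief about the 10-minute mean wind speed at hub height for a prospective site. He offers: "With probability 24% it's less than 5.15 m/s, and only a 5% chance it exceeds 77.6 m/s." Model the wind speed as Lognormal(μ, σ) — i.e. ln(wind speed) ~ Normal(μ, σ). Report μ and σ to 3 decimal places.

μ ≈ 2.454, σ ≈ 1.154

If T ~ Lognormal(μ,σ) then ln T ~ Normal(μ,σ), so the p-quantile of ln T is μ + z_p·σ.
ln(5.15) = 1.639 and ln(77.6) = 4.352; z_{0.24} = -0.7063, z_{0.95} = 1.645.
σ = (4.352 − 1.639)/(1.645 − (-0.7063)) = 1.154.
μ = 1.639 − (-0.7063)·1.154 = 2.454.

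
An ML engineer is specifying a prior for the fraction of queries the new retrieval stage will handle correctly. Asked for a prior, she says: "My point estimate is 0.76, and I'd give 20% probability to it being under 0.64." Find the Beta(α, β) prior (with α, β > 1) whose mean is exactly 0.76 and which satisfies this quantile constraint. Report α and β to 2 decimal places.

With mean 0.76 fixed, write α = 0.76s, β = 0.24s where s = α+β.
Need P(θ < 0.64) = 0.2 under Beta(0.76s, 0.24s). Normal approximation: (q−m)/√(m(1−m)/s) ≈ z_{0.2} = -0.842, so s ≈ 0.76·0.24·(-0.842)²/(0.64−0.76)² = 9.0.
At s = 9.0: P(θ<0.64) ≈ 0.188. Adjusting to match 0.2 gives s ≈ 7.78.
So α = 0.76·7.78 ≈ 5.92, β = 0.24·7.78 ≈ 1.87.

α ≈ 5.92, β ≈ 1.87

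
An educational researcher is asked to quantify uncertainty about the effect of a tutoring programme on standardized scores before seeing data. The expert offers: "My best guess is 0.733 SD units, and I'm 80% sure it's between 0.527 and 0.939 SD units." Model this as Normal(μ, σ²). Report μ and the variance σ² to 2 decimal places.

A symmetric 80% interval runs μ ± z·σ with z = 1.282.
Half-width = 0.206, so σ = 0.206/1.282 = 0.161 and σ² = 0.03.
μ is the stated best guess, 0.73.

μ = 0.73, σ² = 0.03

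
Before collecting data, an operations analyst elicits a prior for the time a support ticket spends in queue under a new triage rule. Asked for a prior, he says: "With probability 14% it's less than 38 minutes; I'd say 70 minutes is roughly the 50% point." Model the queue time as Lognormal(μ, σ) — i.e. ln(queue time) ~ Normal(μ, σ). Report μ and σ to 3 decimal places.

If T ~ Lognormal(μ,σ) then ln T ~ Normal(μ,σ), so the p-quantile of ln T is μ + z_p·σ.
ln(38) = 3.638 and ln(70) = 4.248; z_{0.14} = -1.08, z_{0.5} = 0.
σ = (4.248 − 3.638)/(0 − (-1.08)) = 0.565.
μ = 3.638 − (-1.08)·0.565 = 4.248.

μ ≈ 4.248, σ ≈ 0.565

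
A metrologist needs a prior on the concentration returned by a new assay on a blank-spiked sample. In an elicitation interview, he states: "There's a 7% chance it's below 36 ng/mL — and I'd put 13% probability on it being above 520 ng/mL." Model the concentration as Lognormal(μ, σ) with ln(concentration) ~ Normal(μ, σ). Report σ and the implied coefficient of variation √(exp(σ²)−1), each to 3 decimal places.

σ ≈ 1.026, CV ≈ 1.366

If T ~ Lognormal(μ,σ) then ln T ~ Normal(μ,σ), so the p-quantile of ln T is μ + z_p·σ.
ln(36) = 3.584 and ln(520) = 6.254; z_{0.07} = -1.476, z_{0.87} = 1.126.
σ = (6.254 − 3.584)/(1.126 − (-1.476)) = 1.026.
μ = 3.584 − (-1.476)·1.026 = 5.098.
CV = √(exp(σ²)−1) = √(exp(1.0530)−1) = 1.366.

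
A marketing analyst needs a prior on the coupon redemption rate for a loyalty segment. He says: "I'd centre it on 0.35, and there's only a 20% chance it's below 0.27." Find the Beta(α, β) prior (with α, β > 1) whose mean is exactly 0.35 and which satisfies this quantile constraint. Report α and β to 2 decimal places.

α ≈ 9.05, β ≈ 16.81

With mean 0.35 fixed, write α = 0.35s, β = 0.65s where s = α+β.
Need P(θ < 0.27) = 0.2 under Beta(0.35s, 0.65s). Normal approximation: (q−m)/√(m(1−m)/s) ≈ z_{0.2} = -0.842, so s ≈ 0.35·0.65·(-0.842)²/(0.27−0.35)² = 25.2.
At s = 25.2: P(θ<0.27) ≈ 0.204. Adjusting to match 0.2 gives s ≈ 25.86.
So α = 0.35·25.86 ≈ 9.05, β = 0.65·25.86 ≈ 16.81.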